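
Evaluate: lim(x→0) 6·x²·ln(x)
This is a 0·∞ indeterminate form.

Rewrite 0·∞ as a quotient (0/0 or ∞/∞ form), then apply L'Hôpital's rule:
  lim(x→0) 6·x²·ln(x) = 0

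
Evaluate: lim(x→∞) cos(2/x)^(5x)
This is an exponential indeterminate form.

For exponential indeterminate forms, take the natural log:
  Let L = lim(x→∞) cos(2/x)^(5x)
  Then ln(L) = lim(x→∞) [exponent × ln(base)]
  Evaluate using L'Hôpital or standard limits, then exponentiate.
  L = 1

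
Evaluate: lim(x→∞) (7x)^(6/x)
This is an exponential indeterminate form.

For exponential indeterminate forms, take the natural log:
  Let L = lim(x→∞) (7x)^(6/x)
  Then ln(L) = lim(x→∞) [exponent × ln(base)]
  Evaluate using L'Hôpital or standard limits, then exponentiate.
  L = 1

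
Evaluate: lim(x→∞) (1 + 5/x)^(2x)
This is an exponential indeterminate form.

For exponential indeterminate forms, take the natural log:
  Let L = lim(x→∞) (1 + 5/x)^(2x)
  Then ln(L) = lim(x→∞) [exponent × ln(base)]
  Evaluate using L'Hôpital or standard limits, then exponentiate.
  L = e^(10)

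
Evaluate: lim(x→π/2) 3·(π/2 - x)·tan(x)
This is a 0·∞ indeterminate form.

Rewrite 0·∞ as a quotient (0/0 or ∞/∞ form), then apply L'Hôpital's rule:
  lim(x→π/2) 3·(π/2 - x)·tan(x) = 3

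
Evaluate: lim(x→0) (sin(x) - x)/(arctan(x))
This is a 0/0 indeterminate form.

Apply L'Hôpital's rule: differentiate numerator and denominator separately.
  f(x) = -x + sin(x)   ⇒   f'(x) = cos(x) - 1
  g(x) = atan(x)   ⇒   g'(x) = 1/(x^2 + 1)
  lim(x→0) f'(x)/g'(x) = lim(x→0) (cos(x) - 1)/(1/(x^2 + 1))
  = 0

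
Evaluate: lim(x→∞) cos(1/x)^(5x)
This is an exponential indeterminate form.

For exponential indeterminate forms, take the natural log:
  Let L = lim(x→∞) cos(1/x)^(5x)
  Then ln(L) = lim(x→∞) [exponent × ln(base)]
  Evaluate using L'Hôpital or standard limits, then exponentiate.
  L = 1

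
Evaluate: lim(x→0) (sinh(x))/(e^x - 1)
This is a 0/0 indeterminate form.

Apply L'Hôpital's rule: differentiate numerator and denominator separately.
  f(x) = sinh(x)   ⇒   f'(x) = cosh(x)
  g(x) = e^(x) - 1   ⇒   g'(x) = e^(x)
  lim(x→0) f'(x)/g'(x) = lim(x→0) (cosh(x))/(e^(x))
  = 1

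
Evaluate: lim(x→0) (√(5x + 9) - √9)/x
This is a standard limit.

Factor or rationalize the expression:
  lim(x→0) (√(5x + 9) - √9)/x = 5/6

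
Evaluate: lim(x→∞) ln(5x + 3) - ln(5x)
This is an ∞-∞ indeterminate form.

Combine fractions or rationalize to convert ∞-∞ to 0/0 form:
  lim(x→∞) ln(5x + 3) - ln(5x) = 0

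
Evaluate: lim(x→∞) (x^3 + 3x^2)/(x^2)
This is an ∞/∞ indeterminate form.

Apply L'Hôpital's rule: differentiate numerator and denominator separately.
  f(x) = x^3 + 3·x^2   ⇒   f'(x) = 3·x^2 + 6·x
  g(x) = x^2   ⇒   g'(x) = 2·x
  lim(x→∞) f'(x)/g'(x) = lim(x→∞) (3·x^2 + 6·x)/(2·x)
  = ∞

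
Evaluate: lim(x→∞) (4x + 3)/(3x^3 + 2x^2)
This is an ∞/∞ indeterminate form.

Apply L'Hôpital's rule: differentiate numerator and denominator separately.
  f(x) = 4·x + 3   ⇒   f'(x) = 4
  g(x) = 3·x^3 + 2·x^2   ⇒   g'(x) = 9·x^2 + 4·x
  lim(x→∞) f'(x)/g'(x) = lim(x→∞) (4)/(9·x^2 + 4·x)
  = 0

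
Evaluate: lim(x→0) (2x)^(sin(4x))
This is an exponential indeterminate form.

For exponential indeterminate forms, take the natural log:
  Let L = lim(x→0) (2x)^(sin(4x))
  Then ln(L) = lim(x→0) [exponent × ln(base)]
  Evaluate using L'Hôpital or standard limits, then exponentiate.
  L = 1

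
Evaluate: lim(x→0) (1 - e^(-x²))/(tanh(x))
This is a 0/0 indeterminate form.

Apply L'Hôpital's rule: differentiate numerator and denominator separately.
  f(x) = 1 - e^(-x^2)   ⇒   f'(x) = 2·x·e^(-x^2)
  g(x) = tanh(x)   ⇒   g'(x) = 1 - tanh(x)^2
  lim(x→0) f'(x)/g'(x) = lim(x→0) (2·x·e^(-x^2))/(1 - tanh(x)^2)
  = 0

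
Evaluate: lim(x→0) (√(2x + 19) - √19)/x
This is a standard limit.

Factor or rationalize the expression:
  lim(x→0) (√(2x + 19) - √19)/x = sqrt(19)/19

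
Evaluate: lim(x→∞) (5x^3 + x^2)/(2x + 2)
This is an ∞/∞ indeterminate form.

Apply L'Hôpital's rule: differentiate numerator and denominator separately.
  f(x) = 5·x^3 + x^2   ⇒   f'(x) = 15·x^2 + 2·x
  g(x) = 2·x + 2   ⇒   g'(x) = 2
  lim(x→∞) f'(x)/g'(x) = lim(x→∞) (15·x^2 + 2·x)/(2)
  = ∞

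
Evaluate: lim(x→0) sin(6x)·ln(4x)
This is a 0·∞ indeterminate form.

Rewrite 0·∞ as a quotient (0/0 or ∞/∞ form), then apply L'Hôpital's rule:
  lim(x→0) sin(6x)·ln(4x) = 0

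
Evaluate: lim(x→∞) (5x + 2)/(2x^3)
This is an ∞/∞ indeterminate form.

Apply L'Hôpital's rule: differentiate numerator and denominator separately.
  f(x) = 5·x + 2   ⇒   f'(x) = 5
  g(x) = 2·x^3   ⇒   g'(x) = 6·x^2
  lim(x→∞) f'(x)/g'(x) = lim(x→∞) (5)/(6·x^2)
  = 0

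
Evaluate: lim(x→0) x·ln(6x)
This is a 0·∞ indeterminate form.

Rewrite 0·∞ as a quotient (0/0 or ∞/∞ form), then apply L'Hôpital's rule:
  lim(x→0) x·ln(6x) = 0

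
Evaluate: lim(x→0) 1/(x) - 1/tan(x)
This is an ∞-∞ indeterminate form.

Combine fractions or rationalize to convert ∞-∞ to 0/0 form:
  lim(x→0) 1/(x) - 1/tan(x) = 0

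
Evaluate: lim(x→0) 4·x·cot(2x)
This is a 0·∞ indeterminate form.

Rewrite 0·∞ as a quotient (0/0 or ∞/∞ form), then apply L'Hôpital's rule:
  lim(x→0) 4·x·cot(2x) = 2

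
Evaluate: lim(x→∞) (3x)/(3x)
This is an ∞/∞ indeterminate form.

Apply L'Hôpital's rule: differentiate numerator and denominator separately.
  f(x) = 3·x   ⇒   f'(x) = 3
  g(x) = 3·x   ⇒   g'(x) = 3
  lim(x→∞) f'(x)/g'(x) = lim(x→∞) (3)/(3)
  = 1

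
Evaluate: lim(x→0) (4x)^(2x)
This is an exponential indeterminate form.

For exponential indeterminate forms, take the natural log:
  Let L = lim(x→0) (4x)^(2x)
  Then ln(L) = lim(x→0) [exponent × ln(base)]
  Evaluate using L'Hôpital or standard limits, then exponentiate.
  L = 1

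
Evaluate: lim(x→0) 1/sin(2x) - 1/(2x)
This is an ∞-∞ indeterminate form.

Combine fractions or rationalize to convert ∞-∞ to 0/0 form:
  lim(x→0) 1/sin(2x) - 1/(2x) = 0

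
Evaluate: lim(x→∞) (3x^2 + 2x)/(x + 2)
This is an ∞/∞ indeterminate form.

Apply L'Hôpital's rule: differentiate numerator and denominator separately.
  f(x) = 3·x^2 + 2·x   ⇒   f'(x) = 6·x + 2
  g(x) = x + 2   ⇒   g'(x) = 1
  lim(x→∞) f'(x)/g'(x) = lim(x→∞) (6·x + 2)/(1)
  = ∞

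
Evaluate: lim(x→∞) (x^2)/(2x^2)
This is an ∞/∞ indeterminate form.

Apply L'Hôpital's rule: differentiate numerator and denominator separately.
  f(x) = x^2   ⇒   f'(x) = 2·x
  g(x) = 2·x^2   ⇒   g'(x) = 4·x
  lim(x→∞) f'(x)/g'(x) = lim(x→∞) (2·x)/(4·x)
  = 1/2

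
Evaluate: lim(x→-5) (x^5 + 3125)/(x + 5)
This is a standard limit.

Factor or rationalize the expression:
  lim(x→-5) (x^5 + 3125)/(x + 5) = 3125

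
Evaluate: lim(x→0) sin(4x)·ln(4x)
This is a 0·∞ indeterminate form.

Rewrite 0·∞ as a quotient (0/0 or ∞/∞ form), then apply L'Hôpital's rule:
  lim(x→0) sin(4x)·ln(4x) = 0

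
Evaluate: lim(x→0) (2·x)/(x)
This is a 0/0 indeterminate form.

Apply L'Hôpital's rule: differentiate numerator and denominator separately.
  f(x) = 2·x   ⇒   f'(x) = 2
  g(x) = x   ⇒   g'(x) = 1
  lim(x→0) f'(x)/g'(x) = lim(x→0) (2)/(1)
  = 2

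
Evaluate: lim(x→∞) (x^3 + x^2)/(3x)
This is an ∞/∞ indeterminate form.

Apply L'Hôpital's rule: differentiate numerator and denominator separately.
  f(x) = x^3 + x^2   ⇒   f'(x) = 3·x^2 + 2·x
  g(x) = 3·x   ⇒   g'(x) = 3
  lim(x→∞) f'(x)/g'(x) = lim(x→∞) (3·x^2 + 2·x)/(3)
  = ∞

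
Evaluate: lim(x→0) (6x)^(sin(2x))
This is an exponential indeterminate form.

For exponential indeterminate forms, take the natural log:
  Let L = lim(x→0) (6x)^(sin(2x))
  Then ln(L) = lim(x→0) [exponent × ln(base)]
  Evaluate using L'Hôpital or standard limits, then exponentiate.
  L = 1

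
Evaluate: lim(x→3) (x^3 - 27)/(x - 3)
This is a standard limit.

Factor or rationalize the expression:
  lim(x→3) (x^3 - 27)/(x - 3) = 27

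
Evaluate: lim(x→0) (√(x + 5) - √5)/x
This is a standard limit.

Factor or rationalize the expression:
  lim(x→0) (√(x + 5) - √5)/x = sqrt(5)/10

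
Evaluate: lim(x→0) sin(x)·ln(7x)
This is a 0·∞ indeterminate form.

Rewrite 0·∞ as a quotient (0/0 or ∞/∞ form), then apply L'Hôpital's rule:
  lim(x→0) sin(x)·ln(7x) = 0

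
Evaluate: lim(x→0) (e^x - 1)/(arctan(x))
This is a 0/0 indeterminate form.

Apply L'Hôpital's rule: differentiate numerator and denominator separately.
  f(x) = e^(x) - 1   ⇒   f'(x) = e^(x)
  g(x) = atan(x)   ⇒   g'(x) = 1/(x^2 + 1)
  lim(x→0) f'(x)/g'(x) = lim(x→0) (e^(x))/(1/(x^2 + 1))
  = 1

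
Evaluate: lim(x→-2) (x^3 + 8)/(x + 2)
This is a standard limit.

Factor or rationalize the expression:
  lim(x→-2) (x^3 + 8)/(x + 2) = 12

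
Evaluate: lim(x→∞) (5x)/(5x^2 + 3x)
This is an ∞/∞ indeterminate form.

Apply L'Hôpital's rule: differentiate numerator and denominator separately.
  f(x) = 5·x   ⇒   f'(x) = 5
  g(x) = 5·x^2 + 3·x   ⇒   g'(x) = 10·x + 3
  lim(x→∞) f'(x)/g'(x) = lim(x→∞) (5)/(10·x + 3)
  = 0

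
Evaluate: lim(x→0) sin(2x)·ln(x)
This is a 0·∞ indeterminate form.

Rewrite 0·∞ as a quotient (0/0 or ∞/∞ form), then apply L'Hôpital's rule:
  lim(x→0) sin(2x)·ln(x) = 0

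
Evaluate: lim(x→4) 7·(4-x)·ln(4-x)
This is a 0·∞ indeterminate form.

Rewrite 0·∞ as a quotient (0/0 or ∞/∞ form), then apply L'Hôpital's rule:
  lim(x→4) 7·(4-x)·ln(4-x) = 0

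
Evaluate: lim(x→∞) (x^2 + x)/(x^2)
This is an ∞/∞ indeterminate form.

Apply L'Hôpital's rule: differentiate numerator and denominator separately.
  f(x) = x^2 + x   ⇒   f'(x) = 2·x + 1
  g(x) = x^2   ⇒   g'(x) = 2·x
  lim(x→∞) f'(x)/g'(x) = lim(x→∞) (2·x + 1)/(2·x)
  = 1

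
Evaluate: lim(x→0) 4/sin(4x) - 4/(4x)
This is an ∞-∞ indeterminate form.

Combine fractions or rationalize to convert ∞-∞ to 0/0 form:
  lim(x→0) 4/sin(4x) - 4/(4x) = 0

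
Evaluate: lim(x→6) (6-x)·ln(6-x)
This is a 0·∞ indeterminate form.

Rewrite 0·∞ as a quotient (0/0 or ∞/∞ form), then apply L'Hôpital's rule:
  lim(x→6) (6-x)·ln(6-x) = 0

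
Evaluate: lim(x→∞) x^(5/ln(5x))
This is an exponential indeterminate form.

For exponential indeterminate forms, take the natural log:
  Let L = lim(x→∞) x^(5/ln(5x))
  Then ln(L) = lim(x→∞) [exponent × ln(base)]
  Evaluate using L'Hôpital or standard limits, then exponentiate.
  L = e^(5)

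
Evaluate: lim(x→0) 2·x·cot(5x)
This is a 0·∞ indeterminate form.

Rewrite 0·∞ as a quotient (0/0 or ∞/∞ form), then apply L'Hôpital's rule:
  lim(x→0) 2·x·cot(5x) = 2/5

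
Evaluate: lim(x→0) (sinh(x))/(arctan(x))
This is a 0/0 indeterminate form.

Apply L'Hôpital's rule: differentiate numerator and denominator separately.
  f(x) = sinh(x)   ⇒   f'(x) = cosh(x)
  g(x) = atan(x)   ⇒   g'(x) = 1/(x^2 + 1)
  lim(x→0) f'(x)/g'(x) = lim(x→0) (cosh(x))/(1/(x^2 + 1))
  = 1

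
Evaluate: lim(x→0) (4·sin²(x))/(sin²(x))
This is a 0/0 indeterminate form.

Apply L'Hôpital's rule: differentiate numerator and denominator separately.
  f(x) = 4·sin(x)^2   ⇒   f'(x) = 8·sin(x)·cos(x)
  g(x) = sin(x)^2   ⇒   g'(x) = 2·sin(x)·cos(x)
  lim(x→0) f'(x)/g'(x) = lim(x→0) (8·sin(x)·cos(x))/(2·sin(x)·cos(x))
  = 4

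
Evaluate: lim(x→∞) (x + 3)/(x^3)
This is an ∞/∞ indeterminate form.

Apply L'Hôpital's rule: differentiate numerator and denominator separately.
  f(x) = x + 3   ⇒   f'(x) = 1
  g(x) = x^3   ⇒   g'(x) = 3·x^2
  lim(x→∞) f'(x)/g'(x) = lim(x→∞) (1)/(3·x^2)
  = 0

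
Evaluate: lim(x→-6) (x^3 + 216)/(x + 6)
This is a standard limit.

Factor or rationalize the expression:
  lim(x→-6) (x^3 + 216)/(x + 6) = 108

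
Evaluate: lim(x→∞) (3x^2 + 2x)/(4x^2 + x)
This is an ∞/∞ indeterminate form.

Apply L'Hôpital's rule: differentiate numerator and denominator separately.
  f(x) = 3·x^2 + 2·x   ⇒   f'(x) = 6·x + 2
  g(x) = 4·x^2 + x   ⇒   g'(x) = 8·x + 1
  lim(x→∞) f'(x)/g'(x) = lim(x→∞) (6·x + 2)/(8·x + 1)
  = 3/4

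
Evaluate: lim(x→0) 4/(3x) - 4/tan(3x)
This is an ∞-∞ indeterminate form.

Combine fractions or rationalize to convert ∞-∞ to 0/0 form:
  lim(x→0) 4/(3x) - 4/tan(3x) = 0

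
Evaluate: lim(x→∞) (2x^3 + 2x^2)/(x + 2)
This is an ∞/∞ indeterminate form.

Apply L'Hôpital's rule: differentiate numerator and denominator separately.
  f(x) = 2·x^3 + 2·x^2   ⇒   f'(x) = 6·x^2 + 4·x
  g(x) = x + 2   ⇒   g'(x) = 1
  lim(x→∞) f'(x)/g'(x) = lim(x→∞) (6·x^2 + 4·x)/(1)
  = ∞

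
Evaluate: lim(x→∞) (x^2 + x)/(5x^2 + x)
This is an ∞/∞ indeterminate form.

Apply L'Hôpital's rule: differentiate numerator and denominator separately.
  f(x) = x^2 + x   ⇒   f'(x) = 2·x + 1
  g(x) = 5·x^2 + x   ⇒   g'(x) = 10·x + 1
  lim(x→∞) f'(x)/g'(x) = lim(x→∞) (2·x + 1)/(10·x + 1)
  = 1/5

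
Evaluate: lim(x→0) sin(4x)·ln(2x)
This is a 0·∞ indeterminate form.

Rewrite 0·∞ as a quotient (0/0 or ∞/∞ form), then apply L'Hôpital's rule:
  lim(x→0) sin(4x)·ln(2x) = 0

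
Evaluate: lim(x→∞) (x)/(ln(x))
This is an ∞/∞ indeterminate form.

Apply L'Hôpital's rule: differentiate numerator and denominator separately.
  f(x) = x   ⇒   f'(x) = 1
  g(x) = ln(x)   ⇒   g'(x) = 1/x
  lim(x→∞) f'(x)/g'(x) = lim(x→∞) (1)/(1/x)
  = ∞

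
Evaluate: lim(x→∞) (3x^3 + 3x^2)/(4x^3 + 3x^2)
This is an ∞/∞ indeterminate form.

Apply L'Hôpital's rule: differentiate numerator and denominator separately.
  f(x) = 3·x^3 + 3·x^2   ⇒   f'(x) = 9·x^2 + 6·x
  g(x) = 4·x^3 + 3·x^2   ⇒   g'(x) = 12·x^2 + 6·x
  lim(x→∞) f'(x)/g'(x) = lim(x→∞) (9·x^2 + 6·x)/(12·x^2 + 6·x)
  = 3/4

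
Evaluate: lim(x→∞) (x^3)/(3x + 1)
This is an ∞/∞ indeterminate form.

Apply L'Hôpital's rule: differentiate numerator and denominator separately.
  f(x) = x^3   ⇒   f'(x) = 3·x^2
  g(x) = 3·x + 1   ⇒   g'(x) = 3
  lim(x→∞) f'(x)/g'(x) = lim(x→∞) (3·x^2)/(3)
  = ∞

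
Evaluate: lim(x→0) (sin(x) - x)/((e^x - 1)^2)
This is a 0/0 indeterminate form.

Apply L'Hôpital's rule: differentiate numerator and denominator separately.
  f(x) = -x + sin(x)   ⇒   f'(x) = cos(x) - 1
  g(x) = (e^(x) - 1)^2   ⇒   g'(x) = 2·(e^(x) - 1)·e^(x)
  lim(x→0) f'(x)/g'(x) = lim(x→0) (cos(x) - 1)/(2·(e^(x) - 1)·e^(x))
  = 0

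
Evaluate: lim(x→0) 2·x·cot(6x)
This is a 0·∞ indeterminate form.

Rewrite 0·∞ as a quotient (0/0 or ∞/∞ form), then apply L'Hôpital's rule:
  lim(x→0) 2·x·cot(6x) = 1/3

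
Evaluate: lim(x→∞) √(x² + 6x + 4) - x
This is an ∞-∞ indeterminate form.

Combine fractions or rationalize to convert ∞-∞ to 0/0 form:
  lim(x→∞) √(x² + 6x + 4) - x = 3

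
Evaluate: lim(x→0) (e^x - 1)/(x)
This is a 0/0 indeterminate form.

Apply L'Hôpital's rule: differentiate numerator and denominator separately.
  f(x) = e^(x) - 1   ⇒   f'(x) = e^(x)
  g(x) = x   ⇒   g'(x) = 1
  lim(x→0) f'(x)/g'(x) = lim(x→0) (e^(x))/(1)
  = 1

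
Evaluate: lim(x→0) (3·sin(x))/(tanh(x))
This is a 0/0 indeterminate form.

Apply L'Hôpital's rule: differentiate numerator and denominator separately.
  f(x) = 3·sin(x)   ⇒   f'(x) = 3·cos(x)
  g(x) = tanh(x)   ⇒   g'(x) = 1 - tanh(x)^2
  lim(x→0) f'(x)/g'(x) = lim(x→0) (3·cos(x))/(1 - tanh(x)^2)
  = 3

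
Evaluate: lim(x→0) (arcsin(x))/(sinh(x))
This is a 0/0 indeterminate form.

Apply L'Hôpital's rule: differentiate numerator and denominator separately.
  f(x) = asin(x)   ⇒   f'(x) = 1/sqrt(1 - x^2)
  g(x) = sinh(x)   ⇒   g'(x) = cosh(x)
  lim(x→0) f'(x)/g'(x) = lim(x→0) (1/sqrt(1 - x^2))/(cosh(x))
  = 1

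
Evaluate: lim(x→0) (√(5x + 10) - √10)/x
This is a standard limit.

Factor or rationalize the expression:
  lim(x→0) (√(5x + 10) - √10)/x = sqrt(10)/4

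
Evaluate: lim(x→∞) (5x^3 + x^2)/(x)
This is an ∞/∞ indeterminate form.

Apply L'Hôpital's rule: differentiate numerator and denominator separately.
  f(x) = 5·x^3 + x^2   ⇒   f'(x) = 15·x^2 + 2·x
  g(x) = x   ⇒   g'(x) = 1
  lim(x→∞) f'(x)/g'(x) = lim(x→∞) (15·x^2 + 2·x)/(1)
  = ∞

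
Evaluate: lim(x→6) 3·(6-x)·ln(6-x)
This is a 0·∞ indeterminate form.

Rewrite 0·∞ as a quotient (0/0 or ∞/∞ form), then apply L'Hôpital's rule:
  lim(x→6) 3·(6-x)·ln(6-x) = 0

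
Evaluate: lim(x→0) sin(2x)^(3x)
This is an exponential indeterminate form.

For exponential indeterminate forms, take the natural log:
  Let L = lim(x→0) sin(2x)^(3x)
  Then ln(L) = lim(x→0) [exponent × ln(base)]
  Evaluate using L'Hôpital or standard limits, then exponentiate.
  L = 1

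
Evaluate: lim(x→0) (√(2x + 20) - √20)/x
This is a standard limit.

Factor or rationalize the expression:
  lim(x→0) (√(2x + 20) - √20)/x = sqrt(5)/10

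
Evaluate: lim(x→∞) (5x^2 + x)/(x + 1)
This is an ∞/∞ indeterminate form.

Apply L'Hôpital's rule: differentiate numerator and denominator separately.
  f(x) = 5·x^2 + x   ⇒   f'(x) = 10·x + 1
  g(x) = x + 1   ⇒   g'(x) = 1
  lim(x→∞) f'(x)/g'(x) = lim(x→∞) (10·x + 1)/(1)
  = ∞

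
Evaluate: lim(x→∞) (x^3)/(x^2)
This is an ∞/∞ indeterminate form.

Apply L'Hôpital's rule: differentiate numerator and denominator separately.
  f(x) = x^3   ⇒   f'(x) = 3·x^2
  g(x) = x^2   ⇒   g'(x) = 2·x
  lim(x→∞) f'(x)/g'(x) = lim(x→∞) (3·x^2)/(2·x)
  = ∞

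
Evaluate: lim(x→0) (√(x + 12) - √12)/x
This is a standard limit.

Factor or rationalize the expression:
  lim(x→0) (√(x + 12) - √12)/x = sqrt(3)/12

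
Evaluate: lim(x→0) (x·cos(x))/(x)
This is a 0/0 indeterminate form.

Apply L'Hôpital's rule: differentiate numerator and denominator separately.
  f(x) = x·cos(x)   ⇒   f'(x) = -x·sin(x) + cos(x)
  g(x) = x   ⇒   g'(x) = 1
  lim(x→0) f'(x)/g'(x) = lim(x→0) (-x·sin(x) + cos(x))/(1)
  = 1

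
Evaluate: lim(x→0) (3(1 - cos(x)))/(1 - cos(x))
This is a 0/0 indeterminate form.

Apply L'Hôpital's rule: differentiate numerator and denominator separately.
  f(x) = 3 - 3·cos(x)   ⇒   f'(x) = 3·sin(x)
  g(x) = 1 - cos(x)   ⇒   g'(x) = sin(x)
  lim(x→0) f'(x)/g'(x) = lim(x→0) (3·sin(x))/(sin(x))
  = 3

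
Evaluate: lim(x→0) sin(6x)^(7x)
This is an exponential indeterminate form.

For exponential indeterminate forms, take the natural log:
  Let L = lim(x→0) sin(6x)^(7x)
  Then ln(L) = lim(x→0) [exponent × ln(base)]
  Evaluate using L'Hôpital or standard limits, then exponentiate.
  L = 1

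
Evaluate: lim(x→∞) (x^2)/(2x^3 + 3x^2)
This is an ∞/∞ indeterminate form.

Apply L'Hôpital's rule: differentiate numerator and denominator separately.
  f(x) = x^2   ⇒   f'(x) = 2·x
  g(x) = 2·x^3 + 3·x^2   ⇒   g'(x) = 6·x^2 + 6·x
  lim(x→∞) f'(x)/g'(x) = lim(x→∞) (2·x)/(6·x^2 + 6·x)
  = 0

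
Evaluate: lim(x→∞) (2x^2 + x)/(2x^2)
This is an ∞/∞ indeterminate form.

Apply L'Hôpital's rule: differentiate numerator and denominator separately.
  f(x) = 2·x^2 + x   ⇒   f'(x) = 4·x + 1
  g(x) = 2·x^2   ⇒   g'(x) = 4·x
  lim(x→∞) f'(x)/g'(x) = lim(x→∞) (4·x + 1)/(4·x)
  = 1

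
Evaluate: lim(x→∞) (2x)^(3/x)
This is an exponential indeterminate form.

For exponential indeterminate forms, take the natural log:
  Let L = lim(x→∞) (2x)^(3/x)
  Then ln(L) = lim(x→∞) [exponent × ln(base)]
  Evaluate using L'Hôpital or standard limits, then exponentiate.
  L = 1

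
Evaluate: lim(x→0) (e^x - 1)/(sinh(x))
This is a 0/0 indeterminate form.

Apply L'Hôpital's rule: differentiate numerator and denominator separately.
  f(x) = e^(x) - 1   ⇒   f'(x) = e^(x)
  g(x) = sinh(x)   ⇒   g'(x) = cosh(x)
  lim(x→0) f'(x)/g'(x) = lim(x→0) (e^(x))/(cosh(x))
  = 1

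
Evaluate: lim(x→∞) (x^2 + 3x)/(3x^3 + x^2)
This is an ∞/∞ indeterminate form.

Apply L'Hôpital's rule: differentiate numerator and denominator separately.
  f(x) = x^2 + 3·x   ⇒   f'(x) = 2·x + 3
  g(x) = 3·x^3 + x^2   ⇒   g'(x) = 9·x^2 + 2·x
  lim(x→∞) f'(x)/g'(x) = lim(x→∞) (2·x + 3)/(9·x^2 + 2·x)
  = 0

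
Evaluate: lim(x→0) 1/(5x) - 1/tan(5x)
This is an ∞-∞ indeterminate form.

Combine fractions or rationalize to convert ∞-∞ to 0/0 form:
  lim(x→0) 1/(5x) - 1/tan(5x) = 0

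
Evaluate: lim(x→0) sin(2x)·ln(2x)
This is a 0·∞ indeterminate form.

Rewrite 0·∞ as a quotient (0/0 or ∞/∞ form), then apply L'Hôpital's rule:
  lim(x→0) sin(2x)·ln(2x) = 0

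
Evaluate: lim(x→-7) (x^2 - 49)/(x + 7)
This is a standard limit.

Factor or rationalize the expression:
  lim(x→-7) (x^2 - 49)/(x + 7) = -14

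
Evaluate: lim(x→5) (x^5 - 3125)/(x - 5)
This is a standard limit.

Factor or rationalize the expression:
  lim(x→5) (x^5 - 3125)/(x - 5) = 3125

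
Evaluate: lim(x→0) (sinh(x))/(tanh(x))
This is a 0/0 indeterminate form.

Apply L'Hôpital's rule: differentiate numerator and denominator separately.
  f(x) = sinh(x)   ⇒   f'(x) = cosh(x)
  g(x) = tanh(x)   ⇒   g'(x) = 1 - tanh(x)^2
  lim(x→0) f'(x)/g'(x) = lim(x→0) (cosh(x))/(1 - tanh(x)^2)
  = 1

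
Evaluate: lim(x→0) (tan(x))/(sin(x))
This is a 0/0 indeterminate form.

Apply L'Hôpital's rule: differentiate numerator and denominator separately.
  f(x) = tan(x)   ⇒   f'(x) = tan(x)^2 + 1
  g(x) = sin(x)   ⇒   g'(x) = cos(x)
  lim(x→0) f'(x)/g'(x) = lim(x→0) (tan(x)^2 + 1)/(cos(x))
  = 1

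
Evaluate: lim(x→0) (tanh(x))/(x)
This is a 0/0 indeterminate form.

Apply L'Hôpital's rule: differentiate numerator and denominator separately.
  f(x) = tanh(x)   ⇒   f'(x) = 1 - tanh(x)^2
  g(x) = x   ⇒   g'(x) = 1
  lim(x→0) f'(x)/g'(x) = lim(x→0) (1 - tanh(x)^2)/(1)
  = 1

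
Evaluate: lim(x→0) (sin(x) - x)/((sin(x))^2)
This is a 0/0 indeterminate form.

Apply L'Hôpital's rule: differentiate numerator and denominator separately.
  f(x) = -x + sin(x)   ⇒   f'(x) = cos(x) - 1
  g(x) = sin(x)^2   ⇒   g'(x) = 2·sin(x)·cos(x)
  lim(x→0) f'(x)/g'(x) = lim(x→0) (cos(x) - 1)/(2·sin(x)·cos(x))
  = 0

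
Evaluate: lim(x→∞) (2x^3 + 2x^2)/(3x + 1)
This is an ∞/∞ indeterminate form.

Apply L'Hôpital's rule: differentiate numerator and denominator separately.
  f(x) = 2·x^3 + 2·x^2   ⇒   f'(x) = 6·x^2 + 4·x
  g(x) = 3·x + 1   ⇒   g'(x) = 3
  lim(x→∞) f'(x)/g'(x) = lim(x→∞) (6·x^2 + 4·x)/(3)
  = ∞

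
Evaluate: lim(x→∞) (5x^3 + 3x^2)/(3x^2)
This is an ∞/∞ indeterminate form.

Apply L'Hôpital's rule: differentiate numerator and denominator separately.
  f(x) = 5·x^3 + 3·x^2   ⇒   f'(x) = 15·x^2 + 6·x
  g(x) = 3·x^2   ⇒   g'(x) = 6·x
  lim(x→∞) f'(x)/g'(x) = lim(x→∞) (15·x^2 + 6·x)/(6·x)
  = ∞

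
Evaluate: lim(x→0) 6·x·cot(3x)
This is a 0·∞ indeterminate form.

Rewrite 0·∞ as a quotient (0/0 or ∞/∞ form), then apply L'Hôpital's rule:
  lim(x→0) 6·x·cot(3x) = 2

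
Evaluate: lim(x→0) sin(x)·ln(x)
This is a 0·∞ indeterminate form.

Rewrite 0·∞ as a quotient (0/0 or ∞/∞ form), then apply L'Hôpital's rule:
  lim(x→0) sin(x)·ln(x) = 0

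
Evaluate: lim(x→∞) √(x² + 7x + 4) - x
This is an ∞-∞ indeterminate form.

Combine fractions or rationalize to convert ∞-∞ to 0/0 form:
  lim(x→∞) √(x² + 7x + 4) - x = 7/2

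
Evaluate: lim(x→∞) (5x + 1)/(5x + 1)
This is an ∞/∞ indeterminate form.

Apply L'Hôpital's rule: differentiate numerator and denominator separately.
  f(x) = 5·x + 1   ⇒   f'(x) = 5
  g(x) = 5·x + 1   ⇒   g'(x) = 5
  lim(x→∞) f'(x)/g'(x) = lim(x→∞) (5)/(5)
  = 1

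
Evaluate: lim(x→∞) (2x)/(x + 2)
This is an ∞/∞ indeterminate form.

Apply L'Hôpital's rule: differentiate numerator and denominator separately.
  f(x) = 2·x   ⇒   f'(x) = 2
  g(x) = x + 2   ⇒   g'(x) = 1
  lim(x→∞) f'(x)/g'(x) = lim(x→∞) (2)/(1)
  = 2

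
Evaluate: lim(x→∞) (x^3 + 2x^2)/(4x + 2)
This is an ∞/∞ indeterminate form.

Apply L'Hôpital's rule: differentiate numerator and denominator separately.
  f(x) = x^3 + 2·x^2   ⇒   f'(x) = 3·x^2 + 4·x
  g(x) = 4·x + 2   ⇒   g'(x) = 4
  lim(x→∞) f'(x)/g'(x) = lim(x→∞) (3·x^2 + 4·x)/(4)
  = ∞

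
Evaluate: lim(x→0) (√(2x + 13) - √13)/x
This is a standard limit.

Factor or rationalize the expression:
  lim(x→0) (√(2x + 13) - √13)/x = sqrt(13)/13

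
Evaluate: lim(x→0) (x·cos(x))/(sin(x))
This is a 0/0 indeterminate form.

Apply L'Hôpital's rule: differentiate numerator and denominator separately.
  f(x) = x·cos(x)   ⇒   f'(x) = -x·sin(x) + cos(x)
  g(x) = sin(x)   ⇒   g'(x) = cos(x)
  lim(x→0) f'(x)/g'(x) = lim(x→0) (-x·sin(x) + cos(x))/(cos(x))
  = 1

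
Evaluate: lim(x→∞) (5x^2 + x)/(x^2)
This is an ∞/∞ indeterminate form.

Apply L'Hôpital's rule: differentiate numerator and denominator separately.
  f(x) = 5·x^2 + x   ⇒   f'(x) = 10·x + 1
  g(x) = x^2   ⇒   g'(x) = 2·x
  lim(x→∞) f'(x)/g'(x) = lim(x→∞) (10·x + 1)/(2·x)
  = 5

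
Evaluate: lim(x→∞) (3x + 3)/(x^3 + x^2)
This is an ∞/∞ indeterminate form.

Apply L'Hôpital's rule: differentiate numerator and denominator separately.
  f(x) = 3·x + 3   ⇒   f'(x) = 3
  g(x) = x^3 + x^2   ⇒   g'(x) = 3·x^2 + 2·x
  lim(x→∞) f'(x)/g'(x) = lim(x→∞) (3)/(3·x^2 + 2·x)
  = 0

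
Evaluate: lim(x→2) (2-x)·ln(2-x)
This is a 0·∞ indeterminate form.

Rewrite 0·∞ as a quotient (0/0 or ∞/∞ form), then apply L'Hôpital's rule:
  lim(x→2) (2-x)·ln(2-x) = 0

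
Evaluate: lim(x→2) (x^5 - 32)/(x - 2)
This is a standard limit.

Factor or rationalize the expression:
  lim(x→2) (x^5 - 32)/(x - 2) = 80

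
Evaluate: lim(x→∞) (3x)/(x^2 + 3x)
This is an ∞/∞ indeterminate form.

Apply L'Hôpital's rule: differentiate numerator and denominator separately.
  f(x) = 3·x   ⇒   f'(x) = 3
  g(x) = x^2 + 3·x   ⇒   g'(x) = 2·x + 3
  lim(x→∞) f'(x)/g'(x) = lim(x→∞) (3)/(2·x + 3)
  = 0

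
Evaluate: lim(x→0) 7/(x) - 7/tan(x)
This is an ∞-∞ indeterminate form.

Combine fractions or rationalize to convert ∞-∞ to 0/0 form:
  lim(x→0) 7/(x) - 7/tan(x) = 0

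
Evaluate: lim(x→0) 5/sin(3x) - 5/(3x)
This is an ∞-∞ indeterminate form.

Combine fractions or rationalize to convert ∞-∞ to 0/0 form:
  lim(x→0) 5/sin(3x) - 5/(3x) = 0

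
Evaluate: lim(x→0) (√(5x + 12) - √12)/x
This is a standard limit.

Factor or rationalize the expression:
  lim(x→0) (√(5x + 12) - √12)/x = 5·sqrt(3)/12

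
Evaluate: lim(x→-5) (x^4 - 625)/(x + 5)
This is a standard limit.

Factor or rationalize the expression:
  lim(x→-5) (x^4 - 625)/(x + 5) = -500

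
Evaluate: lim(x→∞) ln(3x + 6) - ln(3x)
This is an ∞-∞ indeterminate form.

Combine fractions or rationalize to convert ∞-∞ to 0/0 form:
  lim(x→∞) ln(3x + 6) - ln(3x) = 0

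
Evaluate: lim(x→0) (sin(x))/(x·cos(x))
This is a 0/0 indeterminate form.

Apply L'Hôpital's rule: differentiate numerator and denominator separately.
  f(x) = sin(x)   ⇒   f'(x) = cos(x)
  g(x) = x·cos(x)   ⇒   g'(x) = -x·sin(x) + cos(x)
  lim(x→0) f'(x)/g'(x) = lim(x→0) (cos(x))/(-x·sin(x) + cos(x))
  = 1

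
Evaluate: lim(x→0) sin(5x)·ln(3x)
This is a 0·∞ indeterminate form.

Rewrite 0·∞ as a quotient (0/0 or ∞/∞ form), then apply L'Hôpital's rule:
  lim(x→0) sin(5x)·ln(3x) = 0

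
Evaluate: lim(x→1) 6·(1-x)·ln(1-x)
This is a 0·∞ indeterminate form.

Rewrite 0·∞ as a quotient (0/0 or ∞/∞ form), then apply L'Hôpital's rule:
  lim(x→1) 6·(1-x)·ln(1-x) = 0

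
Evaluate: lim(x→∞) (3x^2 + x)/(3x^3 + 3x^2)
This is an ∞/∞ indeterminate form.

Apply L'Hôpital's rule: differentiate numerator and denominator separately.
  f(x) = 3·x^2 + x   ⇒   f'(x) = 6·x + 1
  g(x) = 3·x^3 + 3·x^2   ⇒   g'(x) = 9·x^2 + 6·x
  lim(x→∞) f'(x)/g'(x) = lim(x→∞) (6·x + 1)/(9·x^2 + 6·x)
  = 0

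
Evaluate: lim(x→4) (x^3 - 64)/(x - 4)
This is a standard limit.

Factor or rationalize the expression:
  lim(x→4) (x^3 - 64)/(x - 4) = 48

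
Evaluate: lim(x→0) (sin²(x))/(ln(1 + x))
This is a 0/0 indeterminate form.

Apply L'Hôpital's rule: differentiate numerator and denominator separately.
  f(x) = sin(x)^2   ⇒   f'(x) = 2·sin(x)·cos(x)
  g(x) = ln(x + 1)   ⇒   g'(x) = 1/(x + 1)
  lim(x→0) f'(x)/g'(x) = lim(x→0) (2·sin(x)·cos(x))/(1/(x + 1))
  = 0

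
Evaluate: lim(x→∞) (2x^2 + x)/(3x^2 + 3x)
This is an ∞/∞ indeterminate form.

Apply L'Hôpital's rule: differentiate numerator and denominator separately.
  f(x) = 2·x^2 + x   ⇒   f'(x) = 4·x + 1
  g(x) = 3·x^2 + 3·x   ⇒   g'(x) = 6·x + 3
  lim(x→∞) f'(x)/g'(x) = lim(x→∞) (4·x + 1)/(6·x + 3)
  = 2/3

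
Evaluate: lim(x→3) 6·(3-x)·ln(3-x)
This is a 0·∞ indeterminate form.

Rewrite 0·∞ as a quotient (0/0 or ∞/∞ form), then apply L'Hôpital's rule:
  lim(x→3) 6·(3-x)·ln(3-x) = 0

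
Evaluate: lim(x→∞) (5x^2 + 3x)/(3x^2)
This is an ∞/∞ indeterminate form.

Apply L'Hôpital's rule: differentiate numerator and denominator separately.
  f(x) = 5·x^2 + 3·x   ⇒   f'(x) = 10·x + 3
  g(x) = 3·x^2   ⇒   g'(x) = 6·x
  lim(x→∞) f'(x)/g'(x) = lim(x→∞) (10·x + 3)/(6·x)
  = 5/3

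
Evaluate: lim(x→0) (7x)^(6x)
This is an exponential indeterminate form.

For exponential indeterminate forms, take the natural log:
  Let L = lim(x→0) (7x)^(6x)
  Then ln(L) = lim(x→0) [exponent × ln(base)]
  Evaluate using L'Hôpital or standard limits, then exponentiate.
  L = 1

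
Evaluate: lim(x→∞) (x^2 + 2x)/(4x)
This is an ∞/∞ indeterminate form.

Apply L'Hôpital's rule: differentiate numerator and denominator separately.
  f(x) = x^2 + 2·x   ⇒   f'(x) = 2·x + 2
  g(x) = 4·x   ⇒   g'(x) = 4
  lim(x→∞) f'(x)/g'(x) = lim(x→∞) (2·x + 2)/(4)
  = ∞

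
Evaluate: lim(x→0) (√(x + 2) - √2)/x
This is a standard limit.

Factor or rationalize the expression:
  lim(x→0) (√(x + 2) - √2)/x = sqrt(2)/4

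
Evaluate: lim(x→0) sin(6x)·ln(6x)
This is a 0·∞ indeterminate form.

Rewrite 0·∞ as a quotient (0/0 or ∞/∞ form), then apply L'Hôpital's rule:
  lim(x→0) sin(6x)·ln(6x) = 0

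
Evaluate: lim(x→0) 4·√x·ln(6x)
This is a 0·∞ indeterminate form.

Rewrite 0·∞ as a quotient (0/0 or ∞/∞ form), then apply L'Hôpital's rule:
  lim(x→0) 4·√x·ln(6x) = 0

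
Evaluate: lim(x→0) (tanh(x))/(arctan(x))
This is a 0/0 indeterminate form.

Apply L'Hôpital's rule: differentiate numerator and denominator separately.
  f(x) = tanh(x)   ⇒   f'(x) = 1 - tanh(x)^2
  g(x) = atan(x)   ⇒   g'(x) = 1/(x^2 + 1)
  lim(x→0) f'(x)/g'(x) = lim(x→0) (1 - tanh(x)^2)/(1/(x^2 + 1))
  = 1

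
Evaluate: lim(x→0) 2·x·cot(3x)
This is a 0·∞ indeterminate form.

Rewrite 0·∞ as a quotient (0/0 or ∞/∞ form), then apply L'Hôpital's rule:
  lim(x→0) 2·x·cot(3x) = 2/3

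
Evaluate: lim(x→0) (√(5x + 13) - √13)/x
This is a standard limit.

Factor or rationalize the expression:
  lim(x→0) (√(5x + 13) - √13)/x = 5·sqrt(13)/26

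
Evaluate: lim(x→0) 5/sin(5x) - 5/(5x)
This is an ∞-∞ indeterminate form.

Combine fractions or rationalize to convert ∞-∞ to 0/0 form:
  lim(x→0) 5/sin(5x) - 5/(5x) = 0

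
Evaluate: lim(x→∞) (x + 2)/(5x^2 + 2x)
This is an ∞/∞ indeterminate form.

Apply L'Hôpital's rule: differentiate numerator and denominator separately.
  f(x) = x + 2   ⇒   f'(x) = 1
  g(x) = 5·x^2 + 2·x   ⇒   g'(x) = 10·x + 2
  lim(x→∞) f'(x)/g'(x) = lim(x→∞) (1)/(10·x + 2)
  = 0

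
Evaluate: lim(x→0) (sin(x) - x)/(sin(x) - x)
This is a 0/0 indeterminate form.

Apply L'Hôpital's rule: differentiate numerator and denominator separately.
  f(x) = -x + sin(x)   ⇒   f'(x) = cos(x) - 1
  g(x) = -x + sin(x)   ⇒   g'(x) = cos(x) - 1
  lim(x→0) f'(x)/g'(x) = lim(x→0) (cos(x) - 1)/(cos(x) - 1)
  = 1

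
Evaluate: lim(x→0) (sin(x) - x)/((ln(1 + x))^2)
This is a 0/0 indeterminate form.

Apply L'Hôpital's rule: differentiate numerator and denominator separately.
  f(x) = -x + sin(x)   ⇒   f'(x) = cos(x) - 1
  g(x) = ln(x + 1)^2   ⇒   g'(x) = 2·ln(x + 1)/(x + 1)
  lim(x→0) f'(x)/g'(x) = lim(x→0) (cos(x) - 1)/(2·ln(x + 1)/(x + 1))
  = 0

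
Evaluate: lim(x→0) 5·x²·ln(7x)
This is a 0·∞ indeterminate form.

Rewrite 0·∞ as a quotient (0/0 or ∞/∞ form), then apply L'Hôpital's rule:
  lim(x→0) 5·x²·ln(7x) = 0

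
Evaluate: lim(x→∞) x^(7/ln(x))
This is an exponential indeterminate form.

For exponential indeterminate forms, take the natural log:
  Let L = lim(x→∞) x^(7/ln(x))
  Then ln(L) = lim(x→∞) [exponent × ln(base)]
  Evaluate using L'Hôpital or standard limits, then exponentiate.
  L = e^(7)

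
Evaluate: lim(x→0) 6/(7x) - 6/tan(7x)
This is an ∞-∞ indeterminate form.

Combine fractions or rationalize to convert ∞-∞ to 0/0 form:
  lim(x→0) 6/(7x) - 6/tan(7x) = 0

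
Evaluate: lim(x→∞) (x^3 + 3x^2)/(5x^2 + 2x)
This is an ∞/∞ indeterminate form.

Apply L'Hôpital's rule: differentiate numerator and denominator separately.
  f(x) = x^3 + 3·x^2   ⇒   f'(x) = 3·x^2 + 6·x
  g(x) = 5·x^2 + 2·x   ⇒   g'(x) = 10·x + 2
  lim(x→∞) f'(x)/g'(x) = lim(x→∞) (3·x^2 + 6·x)/(10·x + 2)
  = ∞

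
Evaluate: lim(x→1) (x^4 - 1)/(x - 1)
This is a standard limit.

Factor or rationalize the expression:
  lim(x→1) (x^4 - 1)/(x - 1) = 4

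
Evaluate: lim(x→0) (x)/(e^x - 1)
This is a 0/0 indeterminate form.

Apply L'Hôpital's rule: differentiate numerator and denominator separately.
  f(x) = x   ⇒   f'(x) = 1
  g(x) = e^(x) - 1   ⇒   g'(x) = e^(x)
  lim(x→0) f'(x)/g'(x) = lim(x→0) (1)/(e^(x))
  = 1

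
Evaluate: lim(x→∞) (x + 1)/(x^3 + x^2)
This is an ∞/∞ indeterminate form.

Apply L'Hôpital's rule: differentiate numerator and denominator separately.
  f(x) = x + 1   ⇒   f'(x) = 1
  g(x) = x^3 + x^2   ⇒   g'(x) = 3·x^2 + 2·x
  lim(x→∞) f'(x)/g'(x) = lim(x→∞) (1)/(3·x^2 + 2·x)
  = 0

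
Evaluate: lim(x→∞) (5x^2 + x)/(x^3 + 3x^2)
This is an ∞/∞ indeterminate form.

Apply L'Hôpital's rule: differentiate numerator and denominator separately.
  f(x) = 5·x^2 + x   ⇒   f'(x) = 10·x + 1
  g(x) = x^3 + 3·x^2   ⇒   g'(x) = 3·x^2 + 6·x
  lim(x→∞) f'(x)/g'(x) = lim(x→∞) (10·x + 1)/(3·x^2 + 6·x)
  = 0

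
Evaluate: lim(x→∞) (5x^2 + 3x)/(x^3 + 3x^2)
This is an ∞/∞ indeterminate form.

Apply L'Hôpital's rule: differentiate numerator and denominator separately.
  f(x) = 5·x^2 + 3·x   ⇒   f'(x) = 10·x + 3
  g(x) = x^3 + 3·x^2   ⇒   g'(x) = 3·x^2 + 6·x
  lim(x→∞) f'(x)/g'(x) = lim(x→∞) (10·x + 3)/(3·x^2 + 6·x)
  = 0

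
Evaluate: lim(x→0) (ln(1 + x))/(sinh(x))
This is a 0/0 indeterminate form.

Apply L'Hôpital's rule: differentiate numerator and denominator separately.
  f(x) = ln(x + 1)   ⇒   f'(x) = 1/(x + 1)
  g(x) = sinh(x)   ⇒   g'(x) = cosh(x)
  lim(x→0) f'(x)/g'(x) = lim(x→0) (1/(x + 1))/(cosh(x))
  = 1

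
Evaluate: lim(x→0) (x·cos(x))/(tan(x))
This is a 0/0 indeterminate form.

Apply L'Hôpital's rule: differentiate numerator and denominator separately.
  f(x) = x·cos(x)   ⇒   f'(x) = -x·sin(x) + cos(x)
  g(x) = tan(x)   ⇒   g'(x) = tan(x)^2 + 1
  lim(x→0) f'(x)/g'(x) = lim(x→0) (-x·sin(x) + cos(x))/(tan(x)^2 + 1)
  = 1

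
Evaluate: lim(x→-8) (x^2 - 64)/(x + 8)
This is a standard limit.

Factor or rationalize the expression:
  lim(x→-8) (x^2 - 64)/(x + 8) = -16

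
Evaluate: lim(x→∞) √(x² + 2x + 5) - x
This is an ∞-∞ indeterminate form.

Combine fractions or rationalize to convert ∞-∞ to 0/0 form:
  lim(x→∞) √(x² + 2x + 5) - x = 1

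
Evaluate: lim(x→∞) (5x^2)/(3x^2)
This is an ∞/∞ indeterminate form.

Apply L'Hôpital's rule: differentiate numerator and denominator separately.
  f(x) = 5·x^2   ⇒   f'(x) = 10·x
  g(x) = 3·x^2   ⇒   g'(x) = 6·x
  lim(x→∞) f'(x)/g'(x) = lim(x→∞) (10·x)/(6·x)
  = 5/3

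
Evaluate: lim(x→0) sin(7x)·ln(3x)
This is a 0·∞ indeterminate form.

Rewrite 0·∞ as a quotient (0/0 or ∞/∞ form), then apply L'Hôpital's rule:
  lim(x→0) sin(7x)·ln(3x) = 0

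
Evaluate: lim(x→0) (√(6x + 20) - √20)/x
This is a standard limit.

Factor or rationalize the expression:
  lim(x→0) (√(6x + 20) - √20)/x = 3·sqrt(5)/10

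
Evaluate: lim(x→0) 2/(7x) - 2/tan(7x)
This is an ∞-∞ indeterminate form.

Combine fractions or rationalize to convert ∞-∞ to 0/0 form:
  lim(x→0) 2/(7x) - 2/tan(7x) = 0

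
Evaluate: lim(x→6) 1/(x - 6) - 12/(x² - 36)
This is an ∞-∞ indeterminate form.

Combine fractions or rationalize to convert ∞-∞ to 0/0 form:
  lim(x→6) 1/(x - 6) - 12/(x² - 36) = 1/12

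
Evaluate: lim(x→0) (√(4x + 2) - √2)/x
This is a standard limit.

Factor or rationalize the expression:
  lim(x→0) (√(4x + 2) - √2)/x = sqrt(2)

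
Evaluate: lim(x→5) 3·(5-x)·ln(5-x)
This is a 0·∞ indeterminate form.

Rewrite 0·∞ as a quotient (0/0 or ∞/∞ form), then apply L'Hôpital's rule:
  lim(x→5) 3·(5-x)·ln(5-x) = 0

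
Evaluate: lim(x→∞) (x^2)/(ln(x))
This is an ∞/∞ indeterminate form.

Apply L'Hôpital's rule: differentiate numerator and denominator separately.
  f(x) = x^2   ⇒   f'(x) = 2·x
  g(x) = ln(x)   ⇒   g'(x) = 1/x
  lim(x→∞) f'(x)/g'(x) = lim(x→∞) (2·x)/(1/x)
  = ∞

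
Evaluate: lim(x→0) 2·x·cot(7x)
This is a 0·∞ indeterminate form.

Rewrite 0·∞ as a quotient (0/0 or ∞/∞ form), then apply L'Hôpital's rule:
  lim(x→0) 2·x·cot(7x) = 2/7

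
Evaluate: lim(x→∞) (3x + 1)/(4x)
This is an ∞/∞ indeterminate form.

Apply L'Hôpital's rule: differentiate numerator and denominator separately.
  f(x) = 3·x + 1   ⇒   f'(x) = 3
  g(x) = 4·x   ⇒   g'(x) = 4
  lim(x→∞) f'(x)/g'(x) = lim(x→∞) (3)/(4)
  = 3/4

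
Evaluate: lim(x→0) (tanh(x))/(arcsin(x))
This is a 0/0 indeterminate form.

Apply L'Hôpital's rule: differentiate numerator and denominator separately.
  f(x) = tanh(x)   ⇒   f'(x) = 1 - tanh(x)^2
  g(x) = asin(x)   ⇒   g'(x) = 1/sqrt(1 - x^2)
  lim(x→0) f'(x)/g'(x) = lim(x→0) (1 - tanh(x)^2)/(1/sqrt(1 - x^2))
  = 1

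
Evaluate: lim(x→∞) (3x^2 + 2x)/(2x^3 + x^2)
This is an ∞/∞ indeterminate form.

Apply L'Hôpital's rule: differentiate numerator and denominator separately.
  f(x) = 3·x^2 + 2·x   ⇒   f'(x) = 6·x + 2
  g(x) = 2·x^3 + x^2   ⇒   g'(x) = 6·x^2 + 2·x
  lim(x→∞) f'(x)/g'(x) = lim(x→∞) (6·x + 2)/(6·x^2 + 2·x)
  = 0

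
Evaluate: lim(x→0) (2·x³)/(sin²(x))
This is a 0/0 indeterminate form.

Apply L'Hôpital's rule: differentiate numerator and denominator separately.
  f(x) = 2·x^3   ⇒   f'(x) = 6·x^2
  g(x) = sin(x)^2   ⇒   g'(x) = 2·sin(x)·cos(x)
  lim(x→0) f'(x)/g'(x) = lim(x→0) (6·x^2)/(2·sin(x)·cos(x))
  = 0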